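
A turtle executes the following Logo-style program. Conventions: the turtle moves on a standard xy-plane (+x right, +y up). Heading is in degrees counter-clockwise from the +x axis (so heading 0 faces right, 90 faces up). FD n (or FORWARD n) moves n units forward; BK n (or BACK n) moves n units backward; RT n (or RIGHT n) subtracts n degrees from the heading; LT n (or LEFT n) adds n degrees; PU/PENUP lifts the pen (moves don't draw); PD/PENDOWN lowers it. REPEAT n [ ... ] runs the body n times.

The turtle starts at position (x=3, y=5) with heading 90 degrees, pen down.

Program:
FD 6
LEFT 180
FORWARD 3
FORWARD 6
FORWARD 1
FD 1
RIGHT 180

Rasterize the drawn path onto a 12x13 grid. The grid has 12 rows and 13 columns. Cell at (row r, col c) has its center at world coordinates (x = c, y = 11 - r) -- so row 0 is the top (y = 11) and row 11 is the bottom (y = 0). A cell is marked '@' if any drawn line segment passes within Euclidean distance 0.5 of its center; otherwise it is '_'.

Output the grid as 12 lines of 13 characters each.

Segment 0: (3,5) -> (3,11)
Segment 1: (3,11) -> (3,8)
Segment 2: (3,8) -> (3,2)
Segment 3: (3,2) -> (3,1)
Segment 4: (3,1) -> (3,0)

Answer: ___@_________
___@_________
___@_________
___@_________
___@_________
___@_________
___@_________
___@_________
___@_________
___@_________
___@_________
___@_________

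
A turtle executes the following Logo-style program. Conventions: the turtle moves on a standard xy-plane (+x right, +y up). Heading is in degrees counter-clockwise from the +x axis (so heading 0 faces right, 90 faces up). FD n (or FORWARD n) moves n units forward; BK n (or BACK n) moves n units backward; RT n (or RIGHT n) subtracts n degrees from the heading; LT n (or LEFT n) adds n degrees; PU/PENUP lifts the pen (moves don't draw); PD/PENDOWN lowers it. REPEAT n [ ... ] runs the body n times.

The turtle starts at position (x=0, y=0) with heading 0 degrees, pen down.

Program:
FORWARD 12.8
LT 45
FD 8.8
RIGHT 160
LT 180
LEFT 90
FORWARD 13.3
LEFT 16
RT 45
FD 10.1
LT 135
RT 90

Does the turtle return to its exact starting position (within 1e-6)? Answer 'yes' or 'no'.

Answer: no

Derivation:
Executing turtle program step by step:
Start: pos=(0,0), heading=0, pen down
FD 12.8: (0,0) -> (12.8,0) [heading=0, draw]
LT 45: heading 0 -> 45
FD 8.8: (12.8,0) -> (19.023,6.223) [heading=45, draw]
RT 160: heading 45 -> 245
LT 180: heading 245 -> 65
LT 90: heading 65 -> 155
FD 13.3: (19.023,6.223) -> (6.969,11.843) [heading=155, draw]
LT 16: heading 155 -> 171
RT 45: heading 171 -> 126
FD 10.1: (6.969,11.843) -> (1.032,20.014) [heading=126, draw]
LT 135: heading 126 -> 261
RT 90: heading 261 -> 171
Final: pos=(1.032,20.014), heading=171, 4 segment(s) drawn

Start position: (0, 0)
Final position: (1.032, 20.014)
Distance = 20.041; >= 1e-6 -> NOT closed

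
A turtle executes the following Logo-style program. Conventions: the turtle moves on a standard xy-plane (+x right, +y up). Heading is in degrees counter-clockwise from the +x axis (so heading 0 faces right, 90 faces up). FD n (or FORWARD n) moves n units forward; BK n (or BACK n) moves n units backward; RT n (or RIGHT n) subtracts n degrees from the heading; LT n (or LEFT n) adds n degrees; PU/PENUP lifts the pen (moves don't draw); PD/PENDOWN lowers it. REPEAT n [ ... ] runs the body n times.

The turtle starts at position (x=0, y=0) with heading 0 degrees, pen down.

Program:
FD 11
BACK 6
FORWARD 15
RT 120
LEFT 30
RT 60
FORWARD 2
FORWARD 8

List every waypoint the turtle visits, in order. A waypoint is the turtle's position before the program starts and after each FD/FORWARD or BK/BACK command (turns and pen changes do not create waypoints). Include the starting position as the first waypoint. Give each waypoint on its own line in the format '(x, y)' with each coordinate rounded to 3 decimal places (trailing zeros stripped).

Answer: (0, 0)
(11, 0)
(5, 0)
(20, 0)
(18.268, -1)
(11.34, -5)

Derivation:
Executing turtle program step by step:
Start: pos=(0,0), heading=0, pen down
FD 11: (0,0) -> (11,0) [heading=0, draw]
BK 6: (11,0) -> (5,0) [heading=0, draw]
FD 15: (5,0) -> (20,0) [heading=0, draw]
RT 120: heading 0 -> 240
LT 30: heading 240 -> 270
RT 60: heading 270 -> 210
FD 2: (20,0) -> (18.268,-1) [heading=210, draw]
FD 8: (18.268,-1) -> (11.34,-5) [heading=210, draw]
Final: pos=(11.34,-5), heading=210, 5 segment(s) drawn
Waypoints (6 total):
(0, 0)
(11, 0)
(5, 0)
(20, 0)
(18.268, -1)
(11.34, -5)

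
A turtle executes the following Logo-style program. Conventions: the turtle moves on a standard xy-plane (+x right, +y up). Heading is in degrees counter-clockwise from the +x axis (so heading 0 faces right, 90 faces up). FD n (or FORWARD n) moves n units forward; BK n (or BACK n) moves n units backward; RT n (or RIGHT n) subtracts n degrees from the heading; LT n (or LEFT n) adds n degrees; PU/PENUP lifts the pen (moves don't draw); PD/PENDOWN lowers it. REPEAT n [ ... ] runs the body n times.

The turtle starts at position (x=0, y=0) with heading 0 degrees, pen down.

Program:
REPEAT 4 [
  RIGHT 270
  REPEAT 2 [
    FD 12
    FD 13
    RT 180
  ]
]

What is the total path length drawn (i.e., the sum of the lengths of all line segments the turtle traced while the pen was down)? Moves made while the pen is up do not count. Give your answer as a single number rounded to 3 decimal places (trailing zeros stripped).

Answer: 200

Derivation:
Executing turtle program step by step:
Start: pos=(0,0), heading=0, pen down
REPEAT 4 [
  -- iteration 1/4 --
  RT 270: heading 0 -> 90
  REPEAT 2 [
    -- iteration 1/2 --
    FD 12: (0,0) -> (0,12) [heading=90, draw]
    FD 13: (0,12) -> (0,25) [heading=90, draw]
    RT 180: heading 90 -> 270
    -- iteration 2/2 --
    FD 12: (0,25) -> (0,13) [heading=270, draw]
    FD 13: (0,13) -> (0,0) [heading=270, draw]
    RT 180: heading 270 -> 90
  ]
  -- iteration 2/4 --
  RT 270: heading 90 -> 180
  REPEAT 2 [
    -- iteration 1/2 --
    FD 12: (0,0) -> (-12,0) [heading=180, draw]
    FD 13: (-12,0) -> (-25,0) [heading=180, draw]
    RT 180: heading 180 -> 0
    -- iteration 2/2 --
    FD 12: (-25,0) -> (-13,0) [heading=0, draw]
    FD 13: (-13,0) -> (0,0) [heading=0, draw]
    RT 180: heading 0 -> 180
  ]
  -- iteration 3/4 --
  RT 270: heading 180 -> 270
  REPEAT 2 [
    -- iteration 1/2 --
    FD 12: (0,0) -> (0,-12) [heading=270, draw]
    FD 13: (0,-12) -> (0,-25) [heading=270, draw]
    RT 180: heading 270 -> 90
    -- iteration 2/2 --
    FD 12: (0,-25) -> (0,-13) [heading=90, draw]
    FD 13: (0,-13) -> (0,0) [heading=90, draw]
    RT 180: heading 90 -> 270
  ]
  -- iteration 4/4 --
  RT 270: heading 270 -> 0
  REPEAT 2 [
    -- iteration 1/2 --
    FD 12: (0,0) -> (12,0) [heading=0, draw]
    FD 13: (12,0) -> (25,0) [heading=0, draw]
    RT 180: heading 0 -> 180
    -- iteration 2/2 --
    FD 12: (25,0) -> (13,0) [heading=180, draw]
    FD 13: (13,0) -> (0,0) [heading=180, draw]
    RT 180: heading 180 -> 0
  ]
]
Final: pos=(0,0), heading=0, 16 segment(s) drawn

Segment lengths:
  seg 1: (0,0) -> (0,12), length = 12
  seg 2: (0,12) -> (0,25), length = 13
  seg 3: (0,25) -> (0,13), length = 12
  seg 4: (0,13) -> (0,0), length = 13
  seg 5: (0,0) -> (-12,0), length = 12
  seg 6: (-12,0) -> (-25,0), length = 13
  seg 7: (-25,0) -> (-13,0), length = 12
  seg 8: (-13,0) -> (0,0), length = 13
  seg 9: (0,0) -> (0,-12), length = 12
  seg 10: (0,-12) -> (0,-25), length = 13
  seg 11: (0,-25) -> (0,-13), length = 12
  seg 12: (0,-13) -> (0,0), length = 13
  seg 13: (0,0) -> (12,0), length = 12
  seg 14: (12,0) -> (25,0), length = 13
  seg 15: (25,0) -> (13,0), length = 12
  seg 16: (13,0) -> (0,0), length = 13
Total = 200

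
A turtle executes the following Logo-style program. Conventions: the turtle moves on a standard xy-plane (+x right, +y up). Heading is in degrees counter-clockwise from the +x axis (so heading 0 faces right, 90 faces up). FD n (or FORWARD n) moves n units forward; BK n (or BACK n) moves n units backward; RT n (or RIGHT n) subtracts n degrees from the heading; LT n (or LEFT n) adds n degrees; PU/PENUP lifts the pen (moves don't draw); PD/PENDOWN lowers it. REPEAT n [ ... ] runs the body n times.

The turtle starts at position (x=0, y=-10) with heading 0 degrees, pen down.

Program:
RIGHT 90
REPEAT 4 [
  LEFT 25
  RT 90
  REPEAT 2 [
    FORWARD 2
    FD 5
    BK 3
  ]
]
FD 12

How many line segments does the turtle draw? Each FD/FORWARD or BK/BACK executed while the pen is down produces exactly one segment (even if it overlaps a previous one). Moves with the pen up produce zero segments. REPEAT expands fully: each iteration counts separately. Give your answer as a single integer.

Executing turtle program step by step:
Start: pos=(0,-10), heading=0, pen down
RT 90: heading 0 -> 270
REPEAT 4 [
  -- iteration 1/4 --
  LT 25: heading 270 -> 295
  RT 90: heading 295 -> 205
  REPEAT 2 [
    -- iteration 1/2 --
    FD 2: (0,-10) -> (-1.813,-10.845) [heading=205, draw]
    FD 5: (-1.813,-10.845) -> (-6.344,-12.958) [heading=205, draw]
    BK 3: (-6.344,-12.958) -> (-3.625,-11.69) [heading=205, draw]
    -- iteration 2/2 --
    FD 2: (-3.625,-11.69) -> (-5.438,-12.536) [heading=205, draw]
    FD 5: (-5.438,-12.536) -> (-9.969,-14.649) [heading=205, draw]
    BK 3: (-9.969,-14.649) -> (-7.25,-13.381) [heading=205, draw]
  ]
  -- iteration 2/4 --
  LT 25: heading 205 -> 230
  RT 90: heading 230 -> 140
  REPEAT 2 [
    -- iteration 1/2 --
    FD 2: (-7.25,-13.381) -> (-8.783,-12.095) [heading=140, draw]
    FD 5: (-8.783,-12.095) -> (-12.613,-8.881) [heading=140, draw]
    BK 3: (-12.613,-8.881) -> (-10.315,-10.81) [heading=140, draw]
    -- iteration 2/2 --
    FD 2: (-10.315,-10.81) -> (-11.847,-9.524) [heading=140, draw]
    FD 5: (-11.847,-9.524) -> (-15.677,-6.31) [heading=140, draw]
    BK 3: (-15.677,-6.31) -> (-13.379,-8.239) [heading=140, draw]
  ]
  -- iteration 3/4 --
  LT 25: heading 140 -> 165
  RT 90: heading 165 -> 75
  REPEAT 2 [
    -- iteration 1/2 --
    FD 2: (-13.379,-8.239) -> (-12.861,-6.307) [heading=75, draw]
    FD 5: (-12.861,-6.307) -> (-11.567,-1.477) [heading=75, draw]
    BK 3: (-11.567,-1.477) -> (-12.344,-4.375) [heading=75, draw]
    -- iteration 2/2 --
    FD 2: (-12.344,-4.375) -> (-11.826,-2.443) [heading=75, draw]
    FD 5: (-11.826,-2.443) -> (-10.532,2.387) [heading=75, draw]
    BK 3: (-10.532,2.387) -> (-11.308,-0.511) [heading=75, draw]
  ]
  -- iteration 4/4 --
  LT 25: heading 75 -> 100
  RT 90: heading 100 -> 10
  REPEAT 2 [
    -- iteration 1/2 --
    FD 2: (-11.308,-0.511) -> (-9.339,-0.164) [heading=10, draw]
    FD 5: (-9.339,-0.164) -> (-4.415,0.704) [heading=10, draw]
    BK 3: (-4.415,0.704) -> (-7.369,0.183) [heading=10, draw]
    -- iteration 2/2 --
    FD 2: (-7.369,0.183) -> (-5.399,0.531) [heading=10, draw]
    FD 5: (-5.399,0.531) -> (-0.475,1.399) [heading=10, draw]
    BK 3: (-0.475,1.399) -> (-3.43,0.878) [heading=10, draw]
  ]
]
FD 12: (-3.43,0.878) -> (8.388,2.962) [heading=10, draw]
Final: pos=(8.388,2.962), heading=10, 25 segment(s) drawn
Segments drawn: 25

Answer: 25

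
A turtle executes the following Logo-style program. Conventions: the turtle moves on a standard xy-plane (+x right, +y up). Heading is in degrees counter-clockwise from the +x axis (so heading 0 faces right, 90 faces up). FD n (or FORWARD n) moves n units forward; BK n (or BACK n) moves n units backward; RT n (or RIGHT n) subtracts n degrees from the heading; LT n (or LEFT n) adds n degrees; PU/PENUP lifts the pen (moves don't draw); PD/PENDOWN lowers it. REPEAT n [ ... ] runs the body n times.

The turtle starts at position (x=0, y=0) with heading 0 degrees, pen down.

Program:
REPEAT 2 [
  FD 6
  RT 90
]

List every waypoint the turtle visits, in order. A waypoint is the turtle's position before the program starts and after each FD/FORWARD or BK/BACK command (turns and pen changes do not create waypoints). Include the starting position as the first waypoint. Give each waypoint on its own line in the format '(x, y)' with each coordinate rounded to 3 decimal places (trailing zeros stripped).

Answer: (0, 0)
(6, 0)
(6, -6)

Derivation:
Executing turtle program step by step:
Start: pos=(0,0), heading=0, pen down
REPEAT 2 [
  -- iteration 1/2 --
  FD 6: (0,0) -> (6,0) [heading=0, draw]
  RT 90: heading 0 -> 270
  -- iteration 2/2 --
  FD 6: (6,0) -> (6,-6) [heading=270, draw]
  RT 90: heading 270 -> 180
]
Final: pos=(6,-6), heading=180, 2 segment(s) drawn
Waypoints (3 total):
(0, 0)
(6, 0)
(6, -6)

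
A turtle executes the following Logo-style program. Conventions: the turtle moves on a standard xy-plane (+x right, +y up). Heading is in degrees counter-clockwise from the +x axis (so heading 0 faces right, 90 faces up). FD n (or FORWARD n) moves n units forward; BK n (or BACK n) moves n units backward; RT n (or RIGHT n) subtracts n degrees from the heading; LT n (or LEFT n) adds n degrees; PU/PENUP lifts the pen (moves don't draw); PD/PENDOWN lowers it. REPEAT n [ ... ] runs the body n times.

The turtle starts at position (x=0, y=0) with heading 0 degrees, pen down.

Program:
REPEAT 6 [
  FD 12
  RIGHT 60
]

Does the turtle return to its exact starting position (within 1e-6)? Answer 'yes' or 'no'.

Executing turtle program step by step:
Start: pos=(0,0), heading=0, pen down
REPEAT 6 [
  -- iteration 1/6 --
  FD 12: (0,0) -> (12,0) [heading=0, draw]
  RT 60: heading 0 -> 300
  -- iteration 2/6 --
  FD 12: (12,0) -> (18,-10.392) [heading=300, draw]
  RT 60: heading 300 -> 240
  -- iteration 3/6 --
  FD 12: (18,-10.392) -> (12,-20.785) [heading=240, draw]
  RT 60: heading 240 -> 180
  -- iteration 4/6 --
  FD 12: (12,-20.785) -> (0,-20.785) [heading=180, draw]
  RT 60: heading 180 -> 120
  -- iteration 5/6 --
  FD 12: (0,-20.785) -> (-6,-10.392) [heading=120, draw]
  RT 60: heading 120 -> 60
  -- iteration 6/6 --
  FD 12: (-6,-10.392) -> (0,0) [heading=60, draw]
  RT 60: heading 60 -> 0
]
Final: pos=(0,0), heading=0, 6 segment(s) drawn

Start position: (0, 0)
Final position: (0, 0)
Distance = 0; < 1e-6 -> CLOSED

Answer: yes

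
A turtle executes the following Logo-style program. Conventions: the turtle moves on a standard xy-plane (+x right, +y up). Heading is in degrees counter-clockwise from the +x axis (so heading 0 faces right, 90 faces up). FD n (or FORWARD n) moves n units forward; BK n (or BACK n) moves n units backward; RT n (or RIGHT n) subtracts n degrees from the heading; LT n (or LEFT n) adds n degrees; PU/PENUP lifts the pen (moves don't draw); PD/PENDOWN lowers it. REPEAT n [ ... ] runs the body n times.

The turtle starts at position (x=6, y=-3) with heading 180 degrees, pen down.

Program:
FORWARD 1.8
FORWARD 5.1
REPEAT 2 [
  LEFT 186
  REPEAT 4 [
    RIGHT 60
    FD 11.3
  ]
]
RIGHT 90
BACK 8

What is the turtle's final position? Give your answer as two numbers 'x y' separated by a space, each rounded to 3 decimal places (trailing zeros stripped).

Executing turtle program step by step:
Start: pos=(6,-3), heading=180, pen down
FD 1.8: (6,-3) -> (4.2,-3) [heading=180, draw]
FD 5.1: (4.2,-3) -> (-0.9,-3) [heading=180, draw]
REPEAT 2 [
  -- iteration 1/2 --
  LT 186: heading 180 -> 6
  REPEAT 4 [
    -- iteration 1/4 --
    RT 60: heading 6 -> 306
    FD 11.3: (-0.9,-3) -> (5.742,-12.142) [heading=306, draw]
    -- iteration 2/4 --
    RT 60: heading 306 -> 246
    FD 11.3: (5.742,-12.142) -> (1.146,-22.465) [heading=246, draw]
    -- iteration 3/4 --
    RT 60: heading 246 -> 186
    FD 11.3: (1.146,-22.465) -> (-10.092,-23.646) [heading=186, draw]
    -- iteration 4/4 --
    RT 60: heading 186 -> 126
    FD 11.3: (-10.092,-23.646) -> (-16.734,-14.504) [heading=126, draw]
  ]
  -- iteration 2/2 --
  LT 186: heading 126 -> 312
  REPEAT 4 [
    -- iteration 1/4 --
    RT 60: heading 312 -> 252
    FD 11.3: (-16.734,-14.504) -> (-20.226,-25.251) [heading=252, draw]
    -- iteration 2/4 --
    RT 60: heading 252 -> 192
    FD 11.3: (-20.226,-25.251) -> (-31.279,-27.601) [heading=192, draw]
    -- iteration 3/4 --
    RT 60: heading 192 -> 132
    FD 11.3: (-31.279,-27.601) -> (-38.84,-19.203) [heading=132, draw]
    -- iteration 4/4 --
    RT 60: heading 132 -> 72
    FD 11.3: (-38.84,-19.203) -> (-35.348,-8.456) [heading=72, draw]
  ]
]
RT 90: heading 72 -> 342
BK 8: (-35.348,-8.456) -> (-42.957,-5.984) [heading=342, draw]
Final: pos=(-42.957,-5.984), heading=342, 11 segment(s) drawn

Answer: -42.957 -5.984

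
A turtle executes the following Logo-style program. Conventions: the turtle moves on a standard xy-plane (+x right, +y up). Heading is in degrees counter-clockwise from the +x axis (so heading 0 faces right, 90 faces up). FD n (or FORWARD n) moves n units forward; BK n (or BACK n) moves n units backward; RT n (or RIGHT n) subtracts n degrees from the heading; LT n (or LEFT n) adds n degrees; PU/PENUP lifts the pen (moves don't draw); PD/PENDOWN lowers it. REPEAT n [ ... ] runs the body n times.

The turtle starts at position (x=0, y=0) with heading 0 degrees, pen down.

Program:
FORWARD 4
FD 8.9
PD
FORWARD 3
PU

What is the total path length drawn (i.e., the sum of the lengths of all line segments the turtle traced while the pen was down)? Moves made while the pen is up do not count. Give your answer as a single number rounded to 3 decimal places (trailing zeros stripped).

Executing turtle program step by step:
Start: pos=(0,0), heading=0, pen down
FD 4: (0,0) -> (4,0) [heading=0, draw]
FD 8.9: (4,0) -> (12.9,0) [heading=0, draw]
PD: pen down
FD 3: (12.9,0) -> (15.9,0) [heading=0, draw]
PU: pen up
Final: pos=(15.9,0), heading=0, 3 segment(s) drawn

Segment lengths:
  seg 1: (0,0) -> (4,0), length = 4
  seg 2: (4,0) -> (12.9,0), length = 8.9
  seg 3: (12.9,0) -> (15.9,0), length = 3
Total = 15.9

Answer: 15.9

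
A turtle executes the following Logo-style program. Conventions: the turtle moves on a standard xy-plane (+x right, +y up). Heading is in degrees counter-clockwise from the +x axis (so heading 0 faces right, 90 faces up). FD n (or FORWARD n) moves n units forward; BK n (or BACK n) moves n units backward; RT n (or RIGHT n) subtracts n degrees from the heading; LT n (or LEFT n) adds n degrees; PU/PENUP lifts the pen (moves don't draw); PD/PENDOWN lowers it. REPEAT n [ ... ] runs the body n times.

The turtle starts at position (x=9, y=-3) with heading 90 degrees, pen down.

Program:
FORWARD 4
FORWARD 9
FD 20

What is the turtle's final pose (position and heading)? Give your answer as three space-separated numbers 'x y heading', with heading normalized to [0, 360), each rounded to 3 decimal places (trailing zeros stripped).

Answer: 9 30 90

Derivation:
Executing turtle program step by step:
Start: pos=(9,-3), heading=90, pen down
FD 4: (9,-3) -> (9,1) [heading=90, draw]
FD 9: (9,1) -> (9,10) [heading=90, draw]
FD 20: (9,10) -> (9,30) [heading=90, draw]
Final: pos=(9,30), heading=90, 3 segment(s) drawn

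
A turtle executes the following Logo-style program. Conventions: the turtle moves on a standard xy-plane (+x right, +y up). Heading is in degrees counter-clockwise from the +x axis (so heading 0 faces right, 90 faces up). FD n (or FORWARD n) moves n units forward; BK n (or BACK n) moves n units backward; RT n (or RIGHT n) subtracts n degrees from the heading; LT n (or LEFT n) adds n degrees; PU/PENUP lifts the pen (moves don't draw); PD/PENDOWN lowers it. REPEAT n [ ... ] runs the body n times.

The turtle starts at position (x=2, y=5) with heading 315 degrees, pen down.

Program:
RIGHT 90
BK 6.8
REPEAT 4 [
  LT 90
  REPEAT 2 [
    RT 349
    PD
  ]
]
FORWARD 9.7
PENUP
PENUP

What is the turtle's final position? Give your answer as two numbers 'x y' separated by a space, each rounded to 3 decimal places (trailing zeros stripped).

Executing turtle program step by step:
Start: pos=(2,5), heading=315, pen down
RT 90: heading 315 -> 225
BK 6.8: (2,5) -> (6.808,9.808) [heading=225, draw]
REPEAT 4 [
  -- iteration 1/4 --
  LT 90: heading 225 -> 315
  REPEAT 2 [
    -- iteration 1/2 --
    RT 349: heading 315 -> 326
    PD: pen down
    -- iteration 2/2 --
    RT 349: heading 326 -> 337
    PD: pen down
  ]
  -- iteration 2/4 --
  LT 90: heading 337 -> 67
  REPEAT 2 [
    -- iteration 1/2 --
    RT 349: heading 67 -> 78
    PD: pen down
    -- iteration 2/2 --
    RT 349: heading 78 -> 89
    PD: pen down
  ]
  -- iteration 3/4 --
  LT 90: heading 89 -> 179
  REPEAT 2 [
    -- iteration 1/2 --
    RT 349: heading 179 -> 190
    PD: pen down
    -- iteration 2/2 --
    RT 349: heading 190 -> 201
    PD: pen down
  ]
  -- iteration 4/4 --
  LT 90: heading 201 -> 291
  REPEAT 2 [
    -- iteration 1/2 --
    RT 349: heading 291 -> 302
    PD: pen down
    -- iteration 2/2 --
    RT 349: heading 302 -> 313
    PD: pen down
  ]
]
FD 9.7: (6.808,9.808) -> (13.424,2.714) [heading=313, draw]
PU: pen up
PU: pen up
Final: pos=(13.424,2.714), heading=313, 2 segment(s) drawn

Answer: 13.424 2.714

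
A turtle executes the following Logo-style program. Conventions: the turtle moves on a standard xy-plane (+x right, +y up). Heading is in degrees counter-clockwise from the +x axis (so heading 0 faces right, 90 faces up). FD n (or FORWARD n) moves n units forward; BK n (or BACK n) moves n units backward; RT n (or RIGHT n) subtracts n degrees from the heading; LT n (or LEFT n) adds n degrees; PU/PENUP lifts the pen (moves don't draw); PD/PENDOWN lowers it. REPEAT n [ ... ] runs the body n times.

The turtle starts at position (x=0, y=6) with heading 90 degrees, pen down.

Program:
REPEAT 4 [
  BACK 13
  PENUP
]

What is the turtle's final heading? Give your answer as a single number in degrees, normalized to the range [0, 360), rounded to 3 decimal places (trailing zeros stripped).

Executing turtle program step by step:
Start: pos=(0,6), heading=90, pen down
REPEAT 4 [
  -- iteration 1/4 --
  BK 13: (0,6) -> (0,-7) [heading=90, draw]
  PU: pen up
  -- iteration 2/4 --
  BK 13: (0,-7) -> (0,-20) [heading=90, move]
  PU: pen up
  -- iteration 3/4 --
  BK 13: (0,-20) -> (0,-33) [heading=90, move]
  PU: pen up
  -- iteration 4/4 --
  BK 13: (0,-33) -> (0,-46) [heading=90, move]
  PU: pen up
]
Final: pos=(0,-46), heading=90, 1 segment(s) drawn

Answer: 90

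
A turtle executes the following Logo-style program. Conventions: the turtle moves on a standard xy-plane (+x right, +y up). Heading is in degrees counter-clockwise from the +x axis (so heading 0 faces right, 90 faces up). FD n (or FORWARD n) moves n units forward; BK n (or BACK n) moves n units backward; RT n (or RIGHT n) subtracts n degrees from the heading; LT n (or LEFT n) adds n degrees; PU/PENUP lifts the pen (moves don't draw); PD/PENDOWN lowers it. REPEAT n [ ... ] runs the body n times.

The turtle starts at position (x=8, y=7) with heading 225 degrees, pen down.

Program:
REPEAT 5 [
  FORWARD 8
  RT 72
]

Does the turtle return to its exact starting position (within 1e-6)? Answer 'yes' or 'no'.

Executing turtle program step by step:
Start: pos=(8,7), heading=225, pen down
REPEAT 5 [
  -- iteration 1/5 --
  FD 8: (8,7) -> (2.343,1.343) [heading=225, draw]
  RT 72: heading 225 -> 153
  -- iteration 2/5 --
  FD 8: (2.343,1.343) -> (-4.785,4.975) [heading=153, draw]
  RT 72: heading 153 -> 81
  -- iteration 3/5 --
  FD 8: (-4.785,4.975) -> (-3.533,12.877) [heading=81, draw]
  RT 72: heading 81 -> 9
  -- iteration 4/5 --
  FD 8: (-3.533,12.877) -> (4.368,14.128) [heading=9, draw]
  RT 72: heading 9 -> 297
  -- iteration 5/5 --
  FD 8: (4.368,14.128) -> (8,7) [heading=297, draw]
  RT 72: heading 297 -> 225
]
Final: pos=(8,7), heading=225, 5 segment(s) drawn

Start position: (8, 7)
Final position: (8, 7)
Distance = 0; < 1e-6 -> CLOSED

Answer: yes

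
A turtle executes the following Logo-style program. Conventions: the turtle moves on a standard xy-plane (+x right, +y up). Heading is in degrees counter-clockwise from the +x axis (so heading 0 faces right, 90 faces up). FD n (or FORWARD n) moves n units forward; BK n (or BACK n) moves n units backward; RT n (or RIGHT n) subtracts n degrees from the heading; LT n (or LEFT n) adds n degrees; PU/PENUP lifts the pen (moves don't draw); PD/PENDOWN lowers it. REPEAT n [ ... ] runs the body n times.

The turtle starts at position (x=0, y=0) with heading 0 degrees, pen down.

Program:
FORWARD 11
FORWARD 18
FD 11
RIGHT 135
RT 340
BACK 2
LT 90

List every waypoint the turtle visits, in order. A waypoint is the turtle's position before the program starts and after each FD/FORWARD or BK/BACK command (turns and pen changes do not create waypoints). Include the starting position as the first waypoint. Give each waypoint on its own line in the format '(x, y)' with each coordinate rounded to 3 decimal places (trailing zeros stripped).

Executing turtle program step by step:
Start: pos=(0,0), heading=0, pen down
FD 11: (0,0) -> (11,0) [heading=0, draw]
FD 18: (11,0) -> (29,0) [heading=0, draw]
FD 11: (29,0) -> (40,0) [heading=0, draw]
RT 135: heading 0 -> 225
RT 340: heading 225 -> 245
BK 2: (40,0) -> (40.845,1.813) [heading=245, draw]
LT 90: heading 245 -> 335
Final: pos=(40.845,1.813), heading=335, 4 segment(s) drawn
Waypoints (5 total):
(0, 0)
(11, 0)
(29, 0)
(40, 0)
(40.845, 1.813)

Answer: (0, 0)
(11, 0)
(29, 0)
(40, 0)
(40.845, 1.813)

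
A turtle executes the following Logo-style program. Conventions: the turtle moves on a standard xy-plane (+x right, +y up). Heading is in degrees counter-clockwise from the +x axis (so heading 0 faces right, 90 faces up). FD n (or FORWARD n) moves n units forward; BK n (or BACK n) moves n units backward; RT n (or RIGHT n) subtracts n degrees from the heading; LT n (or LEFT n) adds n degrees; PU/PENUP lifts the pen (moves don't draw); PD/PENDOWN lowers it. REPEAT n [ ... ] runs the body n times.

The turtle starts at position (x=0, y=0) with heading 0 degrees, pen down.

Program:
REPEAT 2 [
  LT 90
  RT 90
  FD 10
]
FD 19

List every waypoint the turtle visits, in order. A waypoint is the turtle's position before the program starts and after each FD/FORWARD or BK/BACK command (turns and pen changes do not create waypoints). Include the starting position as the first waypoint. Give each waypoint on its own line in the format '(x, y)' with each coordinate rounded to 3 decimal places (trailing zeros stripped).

Answer: (0, 0)
(10, 0)
(20, 0)
(39, 0)

Derivation:
Executing turtle program step by step:
Start: pos=(0,0), heading=0, pen down
REPEAT 2 [
  -- iteration 1/2 --
  LT 90: heading 0 -> 90
  RT 90: heading 90 -> 0
  FD 10: (0,0) -> (10,0) [heading=0, draw]
  -- iteration 2/2 --
  LT 90: heading 0 -> 90
  RT 90: heading 90 -> 0
  FD 10: (10,0) -> (20,0) [heading=0, draw]
]
FD 19: (20,0) -> (39,0) [heading=0, draw]
Final: pos=(39,0), heading=0, 3 segment(s) drawn
Waypoints (4 total):
(0, 0)
(10, 0)
(20, 0)
(39, 0)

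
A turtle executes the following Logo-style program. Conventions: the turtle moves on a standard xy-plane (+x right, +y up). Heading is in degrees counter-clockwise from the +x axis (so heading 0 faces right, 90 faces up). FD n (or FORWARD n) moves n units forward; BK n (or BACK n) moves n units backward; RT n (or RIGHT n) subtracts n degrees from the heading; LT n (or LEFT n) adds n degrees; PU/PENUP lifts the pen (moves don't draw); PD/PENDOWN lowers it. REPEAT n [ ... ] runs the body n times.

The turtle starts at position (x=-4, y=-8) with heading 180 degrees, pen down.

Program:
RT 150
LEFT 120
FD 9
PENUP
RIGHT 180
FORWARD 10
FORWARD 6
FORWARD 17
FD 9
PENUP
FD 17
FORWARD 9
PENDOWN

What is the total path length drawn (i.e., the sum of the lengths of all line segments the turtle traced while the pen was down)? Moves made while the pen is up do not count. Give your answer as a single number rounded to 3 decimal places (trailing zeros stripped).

Executing turtle program step by step:
Start: pos=(-4,-8), heading=180, pen down
RT 150: heading 180 -> 30
LT 120: heading 30 -> 150
FD 9: (-4,-8) -> (-11.794,-3.5) [heading=150, draw]
PU: pen up
RT 180: heading 150 -> 330
FD 10: (-11.794,-3.5) -> (-3.134,-8.5) [heading=330, move]
FD 6: (-3.134,-8.5) -> (2.062,-11.5) [heading=330, move]
FD 17: (2.062,-11.5) -> (16.785,-20) [heading=330, move]
FD 9: (16.785,-20) -> (24.579,-24.5) [heading=330, move]
PU: pen up
FD 17: (24.579,-24.5) -> (39.301,-33) [heading=330, move]
FD 9: (39.301,-33) -> (47.095,-37.5) [heading=330, move]
PD: pen down
Final: pos=(47.095,-37.5), heading=330, 1 segment(s) drawn

Segment lengths:
  seg 1: (-4,-8) -> (-11.794,-3.5), length = 9
Total = 9

Answer: 9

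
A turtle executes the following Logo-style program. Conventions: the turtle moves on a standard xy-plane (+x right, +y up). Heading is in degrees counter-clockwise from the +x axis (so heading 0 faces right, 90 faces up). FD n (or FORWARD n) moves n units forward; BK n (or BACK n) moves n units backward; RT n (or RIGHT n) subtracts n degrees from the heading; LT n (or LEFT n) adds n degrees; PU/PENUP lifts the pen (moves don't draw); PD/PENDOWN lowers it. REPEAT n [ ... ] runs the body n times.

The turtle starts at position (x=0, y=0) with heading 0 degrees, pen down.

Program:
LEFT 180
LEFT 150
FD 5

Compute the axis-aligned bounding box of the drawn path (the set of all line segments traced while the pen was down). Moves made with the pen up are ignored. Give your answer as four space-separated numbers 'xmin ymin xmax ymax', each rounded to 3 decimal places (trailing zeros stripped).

Answer: 0 -2.5 4.33 0

Derivation:
Executing turtle program step by step:
Start: pos=(0,0), heading=0, pen down
LT 180: heading 0 -> 180
LT 150: heading 180 -> 330
FD 5: (0,0) -> (4.33,-2.5) [heading=330, draw]
Final: pos=(4.33,-2.5), heading=330, 1 segment(s) drawn

Segment endpoints: x in {0, 4.33}, y in {-2.5, 0}
xmin=0, ymin=-2.5, xmax=4.33, ymax=0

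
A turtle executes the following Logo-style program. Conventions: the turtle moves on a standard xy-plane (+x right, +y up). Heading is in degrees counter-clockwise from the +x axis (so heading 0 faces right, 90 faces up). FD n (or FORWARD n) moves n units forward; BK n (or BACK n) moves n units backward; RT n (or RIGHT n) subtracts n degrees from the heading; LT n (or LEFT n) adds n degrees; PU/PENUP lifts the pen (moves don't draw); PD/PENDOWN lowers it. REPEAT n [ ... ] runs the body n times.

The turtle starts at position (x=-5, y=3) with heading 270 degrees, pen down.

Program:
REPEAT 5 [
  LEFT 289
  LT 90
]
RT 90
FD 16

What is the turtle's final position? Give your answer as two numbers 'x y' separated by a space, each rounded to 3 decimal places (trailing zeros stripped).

Executing turtle program step by step:
Start: pos=(-5,3), heading=270, pen down
REPEAT 5 [
  -- iteration 1/5 --
  LT 289: heading 270 -> 199
  LT 90: heading 199 -> 289
  -- iteration 2/5 --
  LT 289: heading 289 -> 218
  LT 90: heading 218 -> 308
  -- iteration 3/5 --
  LT 289: heading 308 -> 237
  LT 90: heading 237 -> 327
  -- iteration 4/5 --
  LT 289: heading 327 -> 256
  LT 90: heading 256 -> 346
  -- iteration 5/5 --
  LT 289: heading 346 -> 275
  LT 90: heading 275 -> 5
]
RT 90: heading 5 -> 275
FD 16: (-5,3) -> (-3.606,-12.939) [heading=275, draw]
Final: pos=(-3.606,-12.939), heading=275, 1 segment(s) drawn

Answer: -3.606 -12.939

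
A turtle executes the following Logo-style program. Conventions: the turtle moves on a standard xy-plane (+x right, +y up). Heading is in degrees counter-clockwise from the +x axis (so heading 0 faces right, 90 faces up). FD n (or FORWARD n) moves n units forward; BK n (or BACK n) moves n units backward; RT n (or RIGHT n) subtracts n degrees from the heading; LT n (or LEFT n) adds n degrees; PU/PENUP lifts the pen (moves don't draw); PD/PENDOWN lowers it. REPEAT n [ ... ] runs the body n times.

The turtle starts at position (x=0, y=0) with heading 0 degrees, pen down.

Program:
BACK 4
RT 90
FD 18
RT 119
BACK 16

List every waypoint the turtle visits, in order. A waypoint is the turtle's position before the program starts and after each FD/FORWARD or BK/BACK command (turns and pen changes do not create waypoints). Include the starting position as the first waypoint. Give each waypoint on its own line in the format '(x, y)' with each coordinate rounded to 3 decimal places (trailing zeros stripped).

Answer: (0, 0)
(-4, 0)
(-4, -18)
(9.994, -25.757)

Derivation:
Executing turtle program step by step:
Start: pos=(0,0), heading=0, pen down
BK 4: (0,0) -> (-4,0) [heading=0, draw]
RT 90: heading 0 -> 270
FD 18: (-4,0) -> (-4,-18) [heading=270, draw]
RT 119: heading 270 -> 151
BK 16: (-4,-18) -> (9.994,-25.757) [heading=151, draw]
Final: pos=(9.994,-25.757), heading=151, 3 segment(s) drawn
Waypoints (4 total):
(0, 0)
(-4, 0)
(-4, -18)
(9.994, -25.757)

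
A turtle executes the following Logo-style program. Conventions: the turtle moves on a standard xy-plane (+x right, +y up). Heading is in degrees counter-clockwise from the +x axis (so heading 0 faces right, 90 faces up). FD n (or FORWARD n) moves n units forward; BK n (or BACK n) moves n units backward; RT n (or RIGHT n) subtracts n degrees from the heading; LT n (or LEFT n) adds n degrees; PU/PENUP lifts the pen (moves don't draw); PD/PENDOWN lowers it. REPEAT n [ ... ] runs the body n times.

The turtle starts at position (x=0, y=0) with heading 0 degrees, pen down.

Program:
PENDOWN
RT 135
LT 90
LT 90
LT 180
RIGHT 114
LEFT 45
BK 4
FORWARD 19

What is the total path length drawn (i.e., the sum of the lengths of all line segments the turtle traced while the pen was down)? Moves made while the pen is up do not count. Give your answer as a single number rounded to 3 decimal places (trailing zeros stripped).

Answer: 23

Derivation:
Executing turtle program step by step:
Start: pos=(0,0), heading=0, pen down
PD: pen down
RT 135: heading 0 -> 225
LT 90: heading 225 -> 315
LT 90: heading 315 -> 45
LT 180: heading 45 -> 225
RT 114: heading 225 -> 111
LT 45: heading 111 -> 156
BK 4: (0,0) -> (3.654,-1.627) [heading=156, draw]
FD 19: (3.654,-1.627) -> (-13.703,6.101) [heading=156, draw]
Final: pos=(-13.703,6.101), heading=156, 2 segment(s) drawn

Segment lengths:
  seg 1: (0,0) -> (3.654,-1.627), length = 4
  seg 2: (3.654,-1.627) -> (-13.703,6.101), length = 19
Total = 23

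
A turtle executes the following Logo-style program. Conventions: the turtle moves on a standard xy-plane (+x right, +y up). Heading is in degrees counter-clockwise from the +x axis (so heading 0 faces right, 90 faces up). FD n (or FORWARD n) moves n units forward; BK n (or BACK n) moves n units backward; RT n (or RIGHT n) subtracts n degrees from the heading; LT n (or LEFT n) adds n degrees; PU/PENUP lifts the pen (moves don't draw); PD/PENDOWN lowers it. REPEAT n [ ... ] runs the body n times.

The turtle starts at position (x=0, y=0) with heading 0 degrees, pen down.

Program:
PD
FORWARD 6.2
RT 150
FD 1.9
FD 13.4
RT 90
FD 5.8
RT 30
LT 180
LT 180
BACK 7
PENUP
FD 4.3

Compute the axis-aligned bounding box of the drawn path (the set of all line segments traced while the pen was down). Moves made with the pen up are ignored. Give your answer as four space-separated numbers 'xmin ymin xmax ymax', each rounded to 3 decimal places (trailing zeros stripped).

Executing turtle program step by step:
Start: pos=(0,0), heading=0, pen down
PD: pen down
FD 6.2: (0,0) -> (6.2,0) [heading=0, draw]
RT 150: heading 0 -> 210
FD 1.9: (6.2,0) -> (4.555,-0.95) [heading=210, draw]
FD 13.4: (4.555,-0.95) -> (-7.05,-7.65) [heading=210, draw]
RT 90: heading 210 -> 120
FD 5.8: (-7.05,-7.65) -> (-9.95,-2.627) [heading=120, draw]
RT 30: heading 120 -> 90
LT 180: heading 90 -> 270
LT 180: heading 270 -> 90
BK 7: (-9.95,-2.627) -> (-9.95,-9.627) [heading=90, draw]
PU: pen up
FD 4.3: (-9.95,-9.627) -> (-9.95,-5.327) [heading=90, move]
Final: pos=(-9.95,-5.327), heading=90, 5 segment(s) drawn

Segment endpoints: x in {-9.95, -7.05, 0, 4.555, 6.2}, y in {-9.627, -7.65, -2.627, -0.95, 0}
xmin=-9.95, ymin=-9.627, xmax=6.2, ymax=0

Answer: -9.95 -9.627 6.2 0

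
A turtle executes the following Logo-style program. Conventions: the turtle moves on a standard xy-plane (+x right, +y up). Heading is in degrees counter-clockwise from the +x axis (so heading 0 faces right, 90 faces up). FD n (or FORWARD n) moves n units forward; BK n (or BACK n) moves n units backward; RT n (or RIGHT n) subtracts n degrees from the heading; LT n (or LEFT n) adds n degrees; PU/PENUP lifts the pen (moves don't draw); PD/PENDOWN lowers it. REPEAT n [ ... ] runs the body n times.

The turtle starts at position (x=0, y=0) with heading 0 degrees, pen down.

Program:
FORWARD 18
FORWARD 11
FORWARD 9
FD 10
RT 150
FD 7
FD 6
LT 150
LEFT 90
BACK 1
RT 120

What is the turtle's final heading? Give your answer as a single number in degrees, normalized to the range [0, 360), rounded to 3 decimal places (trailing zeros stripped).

Answer: 330

Derivation:
Executing turtle program step by step:
Start: pos=(0,0), heading=0, pen down
FD 18: (0,0) -> (18,0) [heading=0, draw]
FD 11: (18,0) -> (29,0) [heading=0, draw]
FD 9: (29,0) -> (38,0) [heading=0, draw]
FD 10: (38,0) -> (48,0) [heading=0, draw]
RT 150: heading 0 -> 210
FD 7: (48,0) -> (41.938,-3.5) [heading=210, draw]
FD 6: (41.938,-3.5) -> (36.742,-6.5) [heading=210, draw]
LT 150: heading 210 -> 0
LT 90: heading 0 -> 90
BK 1: (36.742,-6.5) -> (36.742,-7.5) [heading=90, draw]
RT 120: heading 90 -> 330
Final: pos=(36.742,-7.5), heading=330, 7 segment(s) drawn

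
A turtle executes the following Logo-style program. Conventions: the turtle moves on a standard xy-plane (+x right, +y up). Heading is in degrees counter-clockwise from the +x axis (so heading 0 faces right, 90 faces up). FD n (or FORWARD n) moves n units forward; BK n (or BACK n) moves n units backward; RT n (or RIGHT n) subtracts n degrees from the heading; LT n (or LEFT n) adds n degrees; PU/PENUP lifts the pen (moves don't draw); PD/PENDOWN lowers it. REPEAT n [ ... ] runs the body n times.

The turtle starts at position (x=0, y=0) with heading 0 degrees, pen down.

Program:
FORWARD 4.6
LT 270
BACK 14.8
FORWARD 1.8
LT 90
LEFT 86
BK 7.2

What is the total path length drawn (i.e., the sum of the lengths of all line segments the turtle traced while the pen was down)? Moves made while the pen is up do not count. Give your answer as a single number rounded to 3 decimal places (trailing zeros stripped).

Answer: 28.4

Derivation:
Executing turtle program step by step:
Start: pos=(0,0), heading=0, pen down
FD 4.6: (0,0) -> (4.6,0) [heading=0, draw]
LT 270: heading 0 -> 270
BK 14.8: (4.6,0) -> (4.6,14.8) [heading=270, draw]
FD 1.8: (4.6,14.8) -> (4.6,13) [heading=270, draw]
LT 90: heading 270 -> 0
LT 86: heading 0 -> 86
BK 7.2: (4.6,13) -> (4.098,5.818) [heading=86, draw]
Final: pos=(4.098,5.818), heading=86, 4 segment(s) drawn

Segment lengths:
  seg 1: (0,0) -> (4.6,0), length = 4.6
  seg 2: (4.6,0) -> (4.6,14.8), length = 14.8
  seg 3: (4.6,14.8) -> (4.6,13), length = 1.8
  seg 4: (4.6,13) -> (4.098,5.818), length = 7.2
Total = 28.4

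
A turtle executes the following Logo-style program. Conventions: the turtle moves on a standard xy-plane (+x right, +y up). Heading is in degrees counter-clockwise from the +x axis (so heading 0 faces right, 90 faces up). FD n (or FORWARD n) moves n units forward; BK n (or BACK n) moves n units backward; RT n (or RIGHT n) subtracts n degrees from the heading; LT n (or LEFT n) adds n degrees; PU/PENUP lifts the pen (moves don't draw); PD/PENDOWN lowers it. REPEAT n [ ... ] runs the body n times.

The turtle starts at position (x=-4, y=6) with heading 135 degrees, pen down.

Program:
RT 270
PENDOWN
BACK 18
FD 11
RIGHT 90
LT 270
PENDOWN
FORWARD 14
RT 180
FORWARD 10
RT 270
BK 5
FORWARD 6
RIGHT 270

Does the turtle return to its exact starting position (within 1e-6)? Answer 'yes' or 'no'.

Executing turtle program step by step:
Start: pos=(-4,6), heading=135, pen down
RT 270: heading 135 -> 225
PD: pen down
BK 18: (-4,6) -> (8.728,18.728) [heading=225, draw]
FD 11: (8.728,18.728) -> (0.95,10.95) [heading=225, draw]
RT 90: heading 225 -> 135
LT 270: heading 135 -> 45
PD: pen down
FD 14: (0.95,10.95) -> (10.849,20.849) [heading=45, draw]
RT 180: heading 45 -> 225
FD 10: (10.849,20.849) -> (3.778,13.778) [heading=225, draw]
RT 270: heading 225 -> 315
BK 5: (3.778,13.778) -> (0.243,17.314) [heading=315, draw]
FD 6: (0.243,17.314) -> (4.485,13.071) [heading=315, draw]
RT 270: heading 315 -> 45
Final: pos=(4.485,13.071), heading=45, 6 segment(s) drawn

Start position: (-4, 6)
Final position: (4.485, 13.071)
Distance = 11.045; >= 1e-6 -> NOT closed

Answer: no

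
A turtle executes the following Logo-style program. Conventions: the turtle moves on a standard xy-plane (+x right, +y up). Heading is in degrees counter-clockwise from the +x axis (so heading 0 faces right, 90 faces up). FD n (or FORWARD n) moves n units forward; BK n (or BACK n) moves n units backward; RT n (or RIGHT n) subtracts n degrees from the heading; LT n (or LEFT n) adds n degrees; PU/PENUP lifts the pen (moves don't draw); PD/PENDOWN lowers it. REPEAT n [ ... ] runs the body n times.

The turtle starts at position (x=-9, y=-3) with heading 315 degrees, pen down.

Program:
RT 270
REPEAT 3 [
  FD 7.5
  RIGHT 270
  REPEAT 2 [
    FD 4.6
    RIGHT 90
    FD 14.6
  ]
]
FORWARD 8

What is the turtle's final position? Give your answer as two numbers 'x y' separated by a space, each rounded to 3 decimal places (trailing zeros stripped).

Answer: -2.848 -23.294

Derivation:
Executing turtle program step by step:
Start: pos=(-9,-3), heading=315, pen down
RT 270: heading 315 -> 45
REPEAT 3 [
  -- iteration 1/3 --
  FD 7.5: (-9,-3) -> (-3.697,2.303) [heading=45, draw]
  RT 270: heading 45 -> 135
  REPEAT 2 [
    -- iteration 1/2 --
    FD 4.6: (-3.697,2.303) -> (-6.949,5.556) [heading=135, draw]
    RT 90: heading 135 -> 45
    FD 14.6: (-6.949,5.556) -> (3.374,15.88) [heading=45, draw]
    -- iteration 2/2 --
    FD 4.6: (3.374,15.88) -> (6.627,19.132) [heading=45, draw]
    RT 90: heading 45 -> 315
    FD 14.6: (6.627,19.132) -> (16.951,8.809) [heading=315, draw]
  ]
  -- iteration 2/3 --
  FD 7.5: (16.951,8.809) -> (22.254,3.505) [heading=315, draw]
  RT 270: heading 315 -> 45
  REPEAT 2 [
    -- iteration 1/2 --
    FD 4.6: (22.254,3.505) -> (25.507,6.758) [heading=45, draw]
    RT 90: heading 45 -> 315
    FD 14.6: (25.507,6.758) -> (35.831,-3.566) [heading=315, draw]
    -- iteration 2/2 --
    FD 4.6: (35.831,-3.566) -> (39.083,-6.818) [heading=315, draw]
    RT 90: heading 315 -> 225
    FD 14.6: (39.083,-6.818) -> (28.76,-17.142) [heading=225, draw]
  ]
  -- iteration 3/3 --
  FD 7.5: (28.76,-17.142) -> (23.456,-22.445) [heading=225, draw]
  RT 270: heading 225 -> 315
  REPEAT 2 [
    -- iteration 1/2 --
    FD 4.6: (23.456,-22.445) -> (26.709,-25.698) [heading=315, draw]
    RT 90: heading 315 -> 225
    FD 14.6: (26.709,-25.698) -> (16.385,-36.022) [heading=225, draw]
    -- iteration 2/2 --
    FD 4.6: (16.385,-36.022) -> (13.132,-39.275) [heading=225, draw]
    RT 90: heading 225 -> 135
    FD 14.6: (13.132,-39.275) -> (2.809,-28.951) [heading=135, draw]
  ]
]
FD 8: (2.809,-28.951) -> (-2.848,-23.294) [heading=135, draw]
Final: pos=(-2.848,-23.294), heading=135, 16 segment(s) drawn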